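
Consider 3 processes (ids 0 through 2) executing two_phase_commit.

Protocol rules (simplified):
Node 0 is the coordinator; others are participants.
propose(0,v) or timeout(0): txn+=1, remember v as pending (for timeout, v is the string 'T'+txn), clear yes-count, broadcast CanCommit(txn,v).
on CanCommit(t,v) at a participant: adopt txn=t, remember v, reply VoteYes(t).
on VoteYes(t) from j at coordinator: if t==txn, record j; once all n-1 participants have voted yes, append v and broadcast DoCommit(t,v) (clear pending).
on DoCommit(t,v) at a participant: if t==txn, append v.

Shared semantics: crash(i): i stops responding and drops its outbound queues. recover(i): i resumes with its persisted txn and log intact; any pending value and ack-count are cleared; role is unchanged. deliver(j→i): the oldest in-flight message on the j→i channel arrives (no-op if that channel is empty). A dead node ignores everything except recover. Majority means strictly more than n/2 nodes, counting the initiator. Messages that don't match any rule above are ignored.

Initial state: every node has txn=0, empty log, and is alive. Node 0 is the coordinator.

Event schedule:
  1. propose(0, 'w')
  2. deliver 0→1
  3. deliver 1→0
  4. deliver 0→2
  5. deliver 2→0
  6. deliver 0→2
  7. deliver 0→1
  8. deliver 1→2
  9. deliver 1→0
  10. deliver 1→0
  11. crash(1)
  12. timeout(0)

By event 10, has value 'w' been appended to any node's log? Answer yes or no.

yes

after 1 — propose(0,'w'): n0:coor/t1/[-]
after 2 — deliver 0→1: n1:part/t1/[-]
after 3 — deliver 1→0: ·
after 4 — deliver 0→2: n2:part/t1/[-]
after 5 — deliver 2→0: n0:coor/t1/[w]
after 6 — deliver 0→2: n2:part/t1/[w]
after 7 — deliver 0→1: n1:part/t1/[w]
after 8 — deliver 1→2: ·
after 9 — deliver 1→0: ·
after 10 — deliver 1→0: ·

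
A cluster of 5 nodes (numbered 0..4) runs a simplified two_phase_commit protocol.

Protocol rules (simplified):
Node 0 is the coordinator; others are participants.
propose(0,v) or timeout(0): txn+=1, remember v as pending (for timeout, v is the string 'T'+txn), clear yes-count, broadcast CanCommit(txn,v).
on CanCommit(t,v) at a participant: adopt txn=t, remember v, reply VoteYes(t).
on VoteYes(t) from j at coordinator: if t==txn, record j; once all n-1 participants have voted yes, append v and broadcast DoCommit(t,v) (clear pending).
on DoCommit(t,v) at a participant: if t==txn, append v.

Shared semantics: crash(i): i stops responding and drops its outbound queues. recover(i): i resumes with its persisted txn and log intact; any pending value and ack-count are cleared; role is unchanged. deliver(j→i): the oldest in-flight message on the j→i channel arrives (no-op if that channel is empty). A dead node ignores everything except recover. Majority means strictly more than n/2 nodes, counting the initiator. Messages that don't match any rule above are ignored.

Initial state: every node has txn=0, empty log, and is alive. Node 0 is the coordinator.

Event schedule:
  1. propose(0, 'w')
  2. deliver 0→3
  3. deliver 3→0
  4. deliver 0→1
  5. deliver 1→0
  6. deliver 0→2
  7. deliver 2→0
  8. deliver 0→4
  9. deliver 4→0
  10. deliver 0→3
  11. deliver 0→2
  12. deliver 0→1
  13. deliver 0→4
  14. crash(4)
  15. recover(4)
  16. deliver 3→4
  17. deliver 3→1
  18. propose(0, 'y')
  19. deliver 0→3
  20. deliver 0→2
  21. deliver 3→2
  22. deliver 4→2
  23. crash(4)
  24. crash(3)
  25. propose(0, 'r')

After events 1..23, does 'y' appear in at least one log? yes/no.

no

1. propose(0,'w'):  <0:coor t1 ->
2. deliver 0→3:  <3:part t1 ->
3. deliver 3→0:  nop
4. deliver 0→1:  <1:part t1 ->
5. deliver 1→0:  nop
6. deliver 0→2:  <2:part t1 ->
7. deliver 2→0:  nop
8. deliver 0→4:  <4:part t1 ->
9. deliver 4→0:  <0:coor t1 w>
10. deliver 0→3:  <3:part t1 w>
11. deliver 0→2:  <2:part t1 w>
12. deliver 0→1:  <1:part t1 w>
13. deliver 0→4:  <4:part t1 w>
14. crash(4):  <4:✗part t1 w>
15. recover(4):  <4:part t1 w>
16. deliver 3→4:  nop
17. deliver 3→1:  nop
18. propose(0,'y'):  <0:coor t2 w>
19. deliver 0→3:  <3:part t2 w>
20. deliver 0→2:  <2:part t2 w>
21. deliver 3→2:  nop
22. deliver 4→2:  nop
23. crash(4):  <4:✗part t1 w>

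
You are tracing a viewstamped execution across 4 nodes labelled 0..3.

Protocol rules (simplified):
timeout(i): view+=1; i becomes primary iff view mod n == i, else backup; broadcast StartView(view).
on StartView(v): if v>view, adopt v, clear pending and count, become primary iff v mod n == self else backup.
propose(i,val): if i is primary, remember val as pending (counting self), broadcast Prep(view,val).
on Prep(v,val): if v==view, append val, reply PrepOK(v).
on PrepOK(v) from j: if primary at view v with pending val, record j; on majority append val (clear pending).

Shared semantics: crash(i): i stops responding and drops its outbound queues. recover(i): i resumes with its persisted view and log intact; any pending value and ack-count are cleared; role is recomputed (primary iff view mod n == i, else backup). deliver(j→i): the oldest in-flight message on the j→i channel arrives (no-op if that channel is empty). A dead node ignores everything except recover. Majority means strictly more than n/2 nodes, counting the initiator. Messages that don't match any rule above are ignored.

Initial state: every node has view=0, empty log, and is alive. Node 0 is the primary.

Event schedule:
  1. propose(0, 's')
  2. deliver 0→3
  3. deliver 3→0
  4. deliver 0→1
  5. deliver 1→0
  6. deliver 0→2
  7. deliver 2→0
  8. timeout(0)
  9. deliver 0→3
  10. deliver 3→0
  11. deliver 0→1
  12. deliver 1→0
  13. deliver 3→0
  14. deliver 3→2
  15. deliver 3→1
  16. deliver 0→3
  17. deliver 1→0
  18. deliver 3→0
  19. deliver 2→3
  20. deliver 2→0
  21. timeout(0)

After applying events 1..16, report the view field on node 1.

1. propose(0,'s'):  nop
2. deliver 0→3:  <3:back v0 s>
3. deliver 3→0:  nop
4. deliver 0→1:  <1:back v0 s>
5. deliver 1→0:  <0:prim v0 s>
6. deliver 0→2:  <2:back v0 s>
7. deliver 2→0:  nop
8. timeout(0):  <0:back v1 s>
9. deliver 0→3:  <3:back v1 s>
10. deliver 3→0:  nop
11. deliver 0→1:  <1:prim v1 s>
12. deliver 1→0:  nop
13. deliver 3→0:  nop
14. deliver 3→2:  nop
15. deliver 3→1:  nop
16. deliver 0→3:  nop

1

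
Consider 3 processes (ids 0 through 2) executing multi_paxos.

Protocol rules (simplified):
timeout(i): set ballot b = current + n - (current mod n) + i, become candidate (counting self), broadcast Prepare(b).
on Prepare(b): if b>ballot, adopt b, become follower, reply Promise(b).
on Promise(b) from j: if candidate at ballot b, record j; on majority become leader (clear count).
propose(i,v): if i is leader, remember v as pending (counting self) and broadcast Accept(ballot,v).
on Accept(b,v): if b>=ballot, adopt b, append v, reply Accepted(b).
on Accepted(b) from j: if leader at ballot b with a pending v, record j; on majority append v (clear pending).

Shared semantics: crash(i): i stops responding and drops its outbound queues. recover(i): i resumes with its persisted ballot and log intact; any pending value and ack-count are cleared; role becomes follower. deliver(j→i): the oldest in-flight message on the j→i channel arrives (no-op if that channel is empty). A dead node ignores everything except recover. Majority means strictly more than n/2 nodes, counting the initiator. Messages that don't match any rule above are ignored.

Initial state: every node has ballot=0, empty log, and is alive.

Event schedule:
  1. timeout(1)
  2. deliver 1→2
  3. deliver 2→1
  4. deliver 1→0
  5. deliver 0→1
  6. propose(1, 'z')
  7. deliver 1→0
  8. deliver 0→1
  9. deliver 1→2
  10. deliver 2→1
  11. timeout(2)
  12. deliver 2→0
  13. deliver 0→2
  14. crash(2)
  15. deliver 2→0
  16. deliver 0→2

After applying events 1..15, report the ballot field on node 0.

after 1 — timeout(1): n1:cand/b4/[-]
after 2 — deliver 1→2: n2:foll/b4/[-]
after 3 — deliver 2→1: n1:lead/b4/[-]
after 4 — deliver 1→0: n0:foll/b4/[-]
after 5 — deliver 0→1: ·
after 6 — propose(1,'z'): ·
after 7 — deliver 1→0: n0:foll/b4/[z]
after 8 — deliver 0→1: n1:lead/b4/[z]
after 9 — deliver 1→2: n2:foll/b4/[z]
after 10 — deliver 2→1: ·
after 11 — timeout(2): n2:cand/b8/[z]
after 12 — deliver 2→0: n0:foll/b8/[z]
after 13 — deliver 0→2: n2:lead/b8/[z]
after 14 — crash(2): n2:✗lead/b8/[z]
after 15 — deliver 2→0: ·

8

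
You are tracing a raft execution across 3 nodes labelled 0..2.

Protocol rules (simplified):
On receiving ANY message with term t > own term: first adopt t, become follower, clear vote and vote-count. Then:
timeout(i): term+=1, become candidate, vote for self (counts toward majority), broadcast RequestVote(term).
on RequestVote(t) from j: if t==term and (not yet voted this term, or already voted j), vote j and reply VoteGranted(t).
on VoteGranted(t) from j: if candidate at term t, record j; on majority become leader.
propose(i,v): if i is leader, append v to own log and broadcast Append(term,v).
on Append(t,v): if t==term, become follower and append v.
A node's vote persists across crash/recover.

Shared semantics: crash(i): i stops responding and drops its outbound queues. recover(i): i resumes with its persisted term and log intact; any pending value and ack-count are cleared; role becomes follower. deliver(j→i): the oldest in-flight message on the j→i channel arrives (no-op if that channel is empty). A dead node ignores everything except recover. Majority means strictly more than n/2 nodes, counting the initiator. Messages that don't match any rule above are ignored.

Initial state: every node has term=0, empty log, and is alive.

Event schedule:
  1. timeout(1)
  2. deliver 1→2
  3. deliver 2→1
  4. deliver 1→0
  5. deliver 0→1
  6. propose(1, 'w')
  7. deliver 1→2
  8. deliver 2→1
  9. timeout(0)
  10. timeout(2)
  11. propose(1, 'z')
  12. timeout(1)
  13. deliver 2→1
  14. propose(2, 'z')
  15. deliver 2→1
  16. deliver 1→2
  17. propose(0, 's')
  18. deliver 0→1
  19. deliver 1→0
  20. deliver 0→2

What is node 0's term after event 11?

[1] timeout(1) → N1(cand t1 [-])
[2] deliver 1→2 → N2(foll t1 [-])
[3] deliver 2→1 → N1(lead t1 [-])
[4] deliver 1→0 → N0(foll t1 [-])
[5] deliver 0→1 → ∅
[6] propose(1,'w') → N1(lead t1 [w])
[7] deliver 1→2 → N2(foll t1 [w])
[8] deliver 2→1 → ∅
[9] timeout(0) → N0(cand t2 [-])
[10] timeout(2) → N2(cand t2 [w])
[11] propose(1,'z') → N1(lead t1 [w,z])

2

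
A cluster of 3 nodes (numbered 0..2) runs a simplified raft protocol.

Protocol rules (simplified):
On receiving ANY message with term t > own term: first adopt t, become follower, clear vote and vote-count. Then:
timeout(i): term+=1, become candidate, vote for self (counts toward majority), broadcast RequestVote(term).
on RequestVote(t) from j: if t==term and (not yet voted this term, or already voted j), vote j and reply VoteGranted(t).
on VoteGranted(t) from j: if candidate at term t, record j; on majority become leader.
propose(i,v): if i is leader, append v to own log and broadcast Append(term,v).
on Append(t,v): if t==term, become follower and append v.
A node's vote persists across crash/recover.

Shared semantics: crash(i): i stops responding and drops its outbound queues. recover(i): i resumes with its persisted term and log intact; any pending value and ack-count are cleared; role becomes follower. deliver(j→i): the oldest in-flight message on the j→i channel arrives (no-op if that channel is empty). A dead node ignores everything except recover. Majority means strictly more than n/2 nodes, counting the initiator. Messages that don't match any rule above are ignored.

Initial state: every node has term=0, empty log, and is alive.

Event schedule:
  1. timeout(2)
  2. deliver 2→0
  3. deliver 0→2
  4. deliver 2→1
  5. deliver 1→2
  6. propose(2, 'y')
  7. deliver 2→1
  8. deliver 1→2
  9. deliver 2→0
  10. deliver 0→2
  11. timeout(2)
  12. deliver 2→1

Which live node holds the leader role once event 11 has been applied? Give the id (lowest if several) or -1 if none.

step 1 timeout(2): 2={cand,t=1,log=-}
step 2 deliver 2→0: 0={foll,t=1,log=-}
step 3 deliver 0→2: 2={lead,t=1,log=-}
step 4 deliver 2→1: 1={foll,t=1,log=-}
step 5 deliver 1→2: —
step 6 propose(2,'y'): 2={lead,t=1,log=y}
step 7 deliver 2→1: 1={foll,t=1,log=y}
step 8 deliver 1→2: —
step 9 deliver 2→0: 0={foll,t=1,log=y}
step 10 deliver 0→2: —
step 11 timeout(2): 2={cand,t=2,log=y}

-1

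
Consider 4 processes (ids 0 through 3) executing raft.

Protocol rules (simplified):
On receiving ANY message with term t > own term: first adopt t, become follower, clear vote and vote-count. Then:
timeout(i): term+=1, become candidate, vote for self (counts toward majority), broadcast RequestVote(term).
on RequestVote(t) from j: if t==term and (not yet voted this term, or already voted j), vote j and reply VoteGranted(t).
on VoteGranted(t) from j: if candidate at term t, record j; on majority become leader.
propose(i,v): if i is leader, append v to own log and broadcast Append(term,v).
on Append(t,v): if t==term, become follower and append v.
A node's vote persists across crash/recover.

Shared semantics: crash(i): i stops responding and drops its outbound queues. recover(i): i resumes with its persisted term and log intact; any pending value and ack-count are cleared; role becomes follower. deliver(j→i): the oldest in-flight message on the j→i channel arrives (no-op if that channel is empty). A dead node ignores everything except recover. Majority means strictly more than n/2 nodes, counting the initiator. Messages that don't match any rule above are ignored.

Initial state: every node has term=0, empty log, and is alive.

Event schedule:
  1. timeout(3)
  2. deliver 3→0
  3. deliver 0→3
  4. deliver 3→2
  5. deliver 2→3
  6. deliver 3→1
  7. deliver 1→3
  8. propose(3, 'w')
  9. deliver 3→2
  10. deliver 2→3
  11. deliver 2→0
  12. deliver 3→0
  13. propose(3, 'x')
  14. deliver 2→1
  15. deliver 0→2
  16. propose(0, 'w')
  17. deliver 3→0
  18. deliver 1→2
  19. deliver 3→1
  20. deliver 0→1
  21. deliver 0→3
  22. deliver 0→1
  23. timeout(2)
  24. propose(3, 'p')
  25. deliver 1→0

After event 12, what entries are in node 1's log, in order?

1. timeout(3):  <3:cand t1 ->
2. deliver 3→0:  <0:foll t1 ->
3. deliver 0→3:  nop
4. deliver 3→2:  <2:foll t1 ->
5. deliver 2→3:  <3:lead t1 ->
6. deliver 3→1:  <1:foll t1 ->
7. deliver 1→3:  nop
8. propose(3,'w'):  <3:lead t1 w>
9. deliver 3→2:  <2:foll t1 w>
10. deliver 2→3:  nop
11. deliver 2→0:  nop
12. deliver 3→0:  <0:foll t1 w>

empty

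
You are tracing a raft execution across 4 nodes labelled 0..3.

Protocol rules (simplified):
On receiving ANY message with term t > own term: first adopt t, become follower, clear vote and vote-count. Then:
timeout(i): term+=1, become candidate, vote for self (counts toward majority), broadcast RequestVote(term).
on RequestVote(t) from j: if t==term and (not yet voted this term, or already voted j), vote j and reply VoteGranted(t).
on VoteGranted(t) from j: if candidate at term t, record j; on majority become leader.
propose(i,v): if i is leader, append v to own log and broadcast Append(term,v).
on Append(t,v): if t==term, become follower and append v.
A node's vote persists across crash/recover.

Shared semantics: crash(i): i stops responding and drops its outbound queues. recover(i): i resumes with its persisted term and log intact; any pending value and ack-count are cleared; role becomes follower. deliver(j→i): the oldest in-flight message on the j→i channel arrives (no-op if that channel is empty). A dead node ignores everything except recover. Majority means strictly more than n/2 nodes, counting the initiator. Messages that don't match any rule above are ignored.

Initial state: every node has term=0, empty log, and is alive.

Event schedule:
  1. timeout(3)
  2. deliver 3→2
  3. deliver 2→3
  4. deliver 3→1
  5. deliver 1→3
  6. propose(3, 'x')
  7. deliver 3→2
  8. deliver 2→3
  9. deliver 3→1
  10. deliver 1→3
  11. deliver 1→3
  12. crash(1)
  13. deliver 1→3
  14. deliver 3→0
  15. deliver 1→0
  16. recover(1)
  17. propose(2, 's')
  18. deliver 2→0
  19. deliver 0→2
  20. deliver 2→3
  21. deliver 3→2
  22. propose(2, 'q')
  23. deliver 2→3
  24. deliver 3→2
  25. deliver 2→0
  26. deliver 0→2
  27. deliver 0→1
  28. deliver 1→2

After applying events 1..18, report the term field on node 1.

e1 timeout(3): 3[cand,t=1,-]
e2 deliver 3→2: 2[foll,t=1,-]
e3 deliver 2→3: ·
e4 deliver 3→1: 1[foll,t=1,-]
e5 deliver 1→3: 3[lead,t=1,-]
e6 propose(3,'x'): 3[lead,t=1,x]
e7 deliver 3→2: 2[foll,t=1,x]
e8 deliver 2→3: ·
e9 deliver 3→1: 1[foll,t=1,x]
e10 deliver 1→3: ·
e11 deliver 1→3: ·
e12 crash(1): 1[✗foll,t=1,x]
e13 deliver 1→3: ·
e14 deliver 3→0: 0[foll,t=1,-]
e15 deliver 1→0: ·
e16 recover(1): 1[foll,t=1,x]
e17 propose(2,'s'): ·
e18 deliver 2→0: ·

1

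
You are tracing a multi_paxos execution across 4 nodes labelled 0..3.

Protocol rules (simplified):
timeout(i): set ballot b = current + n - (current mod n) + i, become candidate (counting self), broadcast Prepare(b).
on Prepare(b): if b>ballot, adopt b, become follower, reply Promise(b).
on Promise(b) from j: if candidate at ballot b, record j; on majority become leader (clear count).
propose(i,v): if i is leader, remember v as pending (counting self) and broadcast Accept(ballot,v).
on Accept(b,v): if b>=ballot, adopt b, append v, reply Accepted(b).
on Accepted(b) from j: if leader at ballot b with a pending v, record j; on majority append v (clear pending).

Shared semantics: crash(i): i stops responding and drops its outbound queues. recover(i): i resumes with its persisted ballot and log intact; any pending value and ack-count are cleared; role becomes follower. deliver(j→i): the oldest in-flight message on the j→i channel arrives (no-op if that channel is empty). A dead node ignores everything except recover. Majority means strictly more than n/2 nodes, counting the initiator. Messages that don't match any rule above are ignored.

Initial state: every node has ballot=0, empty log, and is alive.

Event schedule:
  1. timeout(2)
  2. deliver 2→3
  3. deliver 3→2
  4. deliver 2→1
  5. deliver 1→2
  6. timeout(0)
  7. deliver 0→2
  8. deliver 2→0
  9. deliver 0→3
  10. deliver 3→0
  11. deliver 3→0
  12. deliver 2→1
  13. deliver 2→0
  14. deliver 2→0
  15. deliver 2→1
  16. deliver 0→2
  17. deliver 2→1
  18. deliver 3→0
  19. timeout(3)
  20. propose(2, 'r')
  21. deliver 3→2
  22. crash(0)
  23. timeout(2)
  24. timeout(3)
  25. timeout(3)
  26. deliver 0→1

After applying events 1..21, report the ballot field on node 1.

step 1 timeout(2): 2={cand,b=6,log=-}
step 2 deliver 2→3: 3={foll,b=6,log=-}
step 3 deliver 3→2: —
step 4 deliver 2→1: 1={foll,b=6,log=-}
step 5 deliver 1→2: 2={lead,b=6,log=-}
step 6 timeout(0): 0={cand,b=4,log=-}
step 7 deliver 0→2: —
step 8 deliver 2→0: 0={foll,b=6,log=-}
step 9 deliver 0→3: —
step 10 deliver 3→0: —
step 11 deliver 3→0: —
step 12 deliver 2→1: —
step 13 deliver 2→0: —
step 14 deliver 2→0: —
step 15 deliver 2→1: —
step 16 deliver 0→2: —
step 17 deliver 2→1: —
step 18 deliver 3→0: —
step 19 timeout(3): 3={cand,b=11,log=-}
step 20 propose(2,'r'): —
step 21 deliver 3→2: 2={foll,b=11,log=-}

6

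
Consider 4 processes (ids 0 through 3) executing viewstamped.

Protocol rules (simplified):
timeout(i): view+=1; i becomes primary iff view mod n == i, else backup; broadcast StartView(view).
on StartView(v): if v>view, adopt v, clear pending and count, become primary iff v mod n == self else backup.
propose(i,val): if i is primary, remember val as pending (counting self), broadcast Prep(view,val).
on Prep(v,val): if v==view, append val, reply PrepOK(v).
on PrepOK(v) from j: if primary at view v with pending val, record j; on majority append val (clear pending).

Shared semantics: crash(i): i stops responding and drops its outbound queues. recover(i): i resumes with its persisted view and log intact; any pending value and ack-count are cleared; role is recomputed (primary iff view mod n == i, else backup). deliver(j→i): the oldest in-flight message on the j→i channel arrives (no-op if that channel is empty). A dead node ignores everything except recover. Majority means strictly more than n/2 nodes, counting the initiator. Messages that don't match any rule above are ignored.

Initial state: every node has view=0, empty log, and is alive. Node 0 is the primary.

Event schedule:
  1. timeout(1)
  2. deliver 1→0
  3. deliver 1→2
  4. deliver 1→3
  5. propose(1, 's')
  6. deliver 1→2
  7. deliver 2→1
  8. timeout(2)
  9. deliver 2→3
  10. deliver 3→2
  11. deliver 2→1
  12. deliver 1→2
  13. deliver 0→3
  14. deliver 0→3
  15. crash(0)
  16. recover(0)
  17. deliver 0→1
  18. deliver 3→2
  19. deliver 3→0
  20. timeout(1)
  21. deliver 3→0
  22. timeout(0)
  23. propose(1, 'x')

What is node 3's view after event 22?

1. timeout(1):  <1:prim v1 ->
2. deliver 1→0:  <0:back v1 ->
3. deliver 1→2:  <2:back v1 ->
4. deliver 1→3:  <3:back v1 ->
5. propose(1,'s'):  nop
6. deliver 1→2:  <2:back v1 s>
7. deliver 2→1:  nop
8. timeout(2):  <2:prim v2 s>
9. deliver 2→3:  <3:back v2 ->
10. deliver 3→2:  nop
11. deliver 2→1:  <1:back v2 ->
12. deliver 1→2:  nop
13. deliver 0→3:  nop
14. deliver 0→3:  nop
15. crash(0):  <0:✗back v1 ->
16. recover(0):  <0:back v1 ->
17. deliver 0→1:  nop
18. deliver 3→2:  nop
19. deliver 3→0:  nop
20. timeout(1):  <1:back v3 ->
21. deliver 3→0:  nop
22. timeout(0):  <0:back v2 ->

2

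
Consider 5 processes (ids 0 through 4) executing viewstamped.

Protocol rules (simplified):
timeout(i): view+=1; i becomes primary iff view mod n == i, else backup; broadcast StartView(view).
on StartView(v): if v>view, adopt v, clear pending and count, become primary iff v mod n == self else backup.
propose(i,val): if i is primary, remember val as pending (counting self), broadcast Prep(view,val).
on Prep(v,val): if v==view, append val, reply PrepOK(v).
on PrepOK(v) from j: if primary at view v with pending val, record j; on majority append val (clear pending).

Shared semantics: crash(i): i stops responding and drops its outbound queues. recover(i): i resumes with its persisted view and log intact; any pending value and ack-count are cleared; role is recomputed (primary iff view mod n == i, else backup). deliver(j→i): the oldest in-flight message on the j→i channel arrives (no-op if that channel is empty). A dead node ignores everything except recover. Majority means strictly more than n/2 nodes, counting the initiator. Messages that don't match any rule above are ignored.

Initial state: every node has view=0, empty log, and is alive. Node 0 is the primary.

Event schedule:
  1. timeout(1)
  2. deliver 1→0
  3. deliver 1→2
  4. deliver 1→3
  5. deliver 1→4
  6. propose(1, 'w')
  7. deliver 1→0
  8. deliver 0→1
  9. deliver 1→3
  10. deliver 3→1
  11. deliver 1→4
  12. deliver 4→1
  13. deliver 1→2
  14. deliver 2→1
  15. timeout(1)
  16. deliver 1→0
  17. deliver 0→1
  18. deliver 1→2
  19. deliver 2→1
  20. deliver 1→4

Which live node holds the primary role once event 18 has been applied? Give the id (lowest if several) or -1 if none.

2

e1 timeout(1): 1[prim,v=1,-]
e2 deliver 1→0: 0[back,v=1,-]
e3 deliver 1→2: 2[back,v=1,-]
e4 deliver 1→3: 3[back,v=1,-]
e5 deliver 1→4: 4[back,v=1,-]
e6 propose(1,'w'): ·
e7 deliver 1→0: 0[back,v=1,w]
e8 deliver 0→1: ·
e9 deliver 1→3: 3[back,v=1,w]
e10 deliver 3→1: 1[prim,v=1,w]
e11 deliver 1→4: 4[back,v=1,w]
e12 deliver 4→1: ·
e13 deliver 1→2: 2[back,v=1,w]
e14 deliver 2→1: ·
e15 timeout(1): 1[back,v=2,w]
e16 deliver 1→0: 0[back,v=2,w]
e17 deliver 0→1: ·
e18 deliver 1→2: 2[prim,v=2,w]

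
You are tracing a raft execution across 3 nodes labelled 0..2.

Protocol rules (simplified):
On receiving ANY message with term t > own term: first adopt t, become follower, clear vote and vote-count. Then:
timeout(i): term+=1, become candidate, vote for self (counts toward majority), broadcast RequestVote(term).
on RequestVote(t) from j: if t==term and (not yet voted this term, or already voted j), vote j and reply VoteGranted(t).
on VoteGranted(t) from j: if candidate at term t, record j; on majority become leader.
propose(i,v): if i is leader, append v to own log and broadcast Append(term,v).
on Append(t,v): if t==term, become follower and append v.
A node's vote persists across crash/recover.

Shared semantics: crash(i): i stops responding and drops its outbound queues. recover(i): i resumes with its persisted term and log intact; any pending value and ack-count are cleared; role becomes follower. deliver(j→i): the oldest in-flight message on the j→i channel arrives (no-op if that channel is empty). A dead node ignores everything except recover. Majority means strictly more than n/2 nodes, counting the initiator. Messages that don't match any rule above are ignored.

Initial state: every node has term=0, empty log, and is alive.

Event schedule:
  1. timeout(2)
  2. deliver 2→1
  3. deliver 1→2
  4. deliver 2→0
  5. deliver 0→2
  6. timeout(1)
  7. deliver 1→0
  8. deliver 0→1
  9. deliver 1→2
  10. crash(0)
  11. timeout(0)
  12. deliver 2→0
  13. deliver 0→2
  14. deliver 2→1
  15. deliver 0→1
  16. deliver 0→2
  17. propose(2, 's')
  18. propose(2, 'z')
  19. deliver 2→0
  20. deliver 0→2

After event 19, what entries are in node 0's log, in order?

after 1 — timeout(2): n2:cand/t1/[-]
after 2 — deliver 2→1: n1:foll/t1/[-]
after 3 — deliver 1→2: n2:lead/t1/[-]
after 4 — deliver 2→0: n0:foll/t1/[-]
after 5 — deliver 0→2: ·
after 6 — timeout(1): n1:cand/t2/[-]
after 7 — deliver 1→0: n0:foll/t2/[-]
after 8 — deliver 0→1: n1:lead/t2/[-]
after 9 — deliver 1→2: n2:foll/t2/[-]
after 10 — crash(0): n0:✗foll/t2/[-]
after 11 — timeout(0): ·
after 12 — deliver 2→0: ·
after 13 — deliver 0→2: ·
after 14 — deliver 2→1: ·
after 15 — deliver 0→1: ·
after 16 — deliver 0→2: ·
after 17 — propose(2,'s'): ·
after 18 — propose(2,'z'): ·
after 19 — deliver 2→0: ·

empty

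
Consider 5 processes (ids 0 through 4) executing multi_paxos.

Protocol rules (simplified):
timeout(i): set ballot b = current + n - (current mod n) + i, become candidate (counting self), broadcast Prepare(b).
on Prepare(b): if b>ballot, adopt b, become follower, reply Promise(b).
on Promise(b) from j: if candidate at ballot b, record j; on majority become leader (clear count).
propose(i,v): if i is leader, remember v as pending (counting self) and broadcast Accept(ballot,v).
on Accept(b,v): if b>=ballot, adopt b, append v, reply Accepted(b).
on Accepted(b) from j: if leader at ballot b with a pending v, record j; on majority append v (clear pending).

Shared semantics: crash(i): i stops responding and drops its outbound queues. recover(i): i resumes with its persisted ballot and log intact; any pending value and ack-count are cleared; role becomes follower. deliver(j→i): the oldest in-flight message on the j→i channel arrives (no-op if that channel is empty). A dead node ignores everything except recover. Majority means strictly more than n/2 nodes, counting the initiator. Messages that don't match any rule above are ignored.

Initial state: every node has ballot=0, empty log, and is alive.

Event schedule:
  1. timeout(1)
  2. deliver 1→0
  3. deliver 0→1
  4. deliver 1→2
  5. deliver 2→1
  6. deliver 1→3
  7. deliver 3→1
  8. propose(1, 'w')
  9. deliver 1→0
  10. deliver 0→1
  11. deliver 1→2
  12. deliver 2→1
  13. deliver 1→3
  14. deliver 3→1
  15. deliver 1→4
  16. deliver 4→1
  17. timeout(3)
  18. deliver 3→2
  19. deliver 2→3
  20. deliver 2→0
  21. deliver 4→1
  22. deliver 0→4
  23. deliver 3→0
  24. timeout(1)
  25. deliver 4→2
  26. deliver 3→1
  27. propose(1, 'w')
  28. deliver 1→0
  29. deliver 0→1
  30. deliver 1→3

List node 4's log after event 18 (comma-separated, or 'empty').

empty

1. timeout(1):  <1:cand b6 ->
2. deliver 1→0:  <0:foll b6 ->
3. deliver 0→1:  nop
4. deliver 1→2:  <2:foll b6 ->
5. deliver 2→1:  <1:lead b6 ->
6. deliver 1→3:  <3:foll b6 ->
7. deliver 3→1:  nop
8. propose(1,'w'):  nop
9. deliver 1→0:  <0:foll b6 w>
10. deliver 0→1:  nop
11. deliver 1→2:  <2:foll b6 w>
12. deliver 2→1:  <1:lead b6 w>
13. deliver 1→3:  <3:foll b6 w>
14. deliver 3→1:  nop
15. deliver 1→4:  <4:foll b6 ->
16. deliver 4→1:  nop
17. timeout(3):  <3:cand b13 w>
18. deliver 3→2:  <2:foll b13 w>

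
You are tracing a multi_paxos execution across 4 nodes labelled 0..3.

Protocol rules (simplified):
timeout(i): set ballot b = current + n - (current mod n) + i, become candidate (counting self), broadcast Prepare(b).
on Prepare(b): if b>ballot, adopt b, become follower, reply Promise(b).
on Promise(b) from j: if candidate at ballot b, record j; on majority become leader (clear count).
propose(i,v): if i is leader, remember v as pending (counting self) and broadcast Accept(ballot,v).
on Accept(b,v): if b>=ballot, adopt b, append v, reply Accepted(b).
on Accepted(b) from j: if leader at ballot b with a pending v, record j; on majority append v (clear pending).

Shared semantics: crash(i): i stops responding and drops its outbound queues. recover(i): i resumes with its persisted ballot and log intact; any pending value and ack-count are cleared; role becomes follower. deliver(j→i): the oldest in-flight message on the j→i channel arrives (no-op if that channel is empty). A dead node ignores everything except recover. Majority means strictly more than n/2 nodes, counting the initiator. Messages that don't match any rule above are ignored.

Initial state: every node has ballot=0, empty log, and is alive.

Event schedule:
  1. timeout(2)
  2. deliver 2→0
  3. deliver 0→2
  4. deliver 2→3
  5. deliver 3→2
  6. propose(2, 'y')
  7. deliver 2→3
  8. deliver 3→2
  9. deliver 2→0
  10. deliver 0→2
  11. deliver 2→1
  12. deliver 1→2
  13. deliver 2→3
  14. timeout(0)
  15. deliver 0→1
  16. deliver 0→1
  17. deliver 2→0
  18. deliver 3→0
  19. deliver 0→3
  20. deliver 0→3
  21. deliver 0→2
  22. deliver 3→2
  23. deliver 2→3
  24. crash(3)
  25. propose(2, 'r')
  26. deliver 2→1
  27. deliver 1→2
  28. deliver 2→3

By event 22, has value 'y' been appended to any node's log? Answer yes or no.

yes

e1 timeout(2): 2[cand,b=6,-]
e2 deliver 2→0: 0[foll,b=6,-]
e3 deliver 0→2: ·
e4 deliver 2→3: 3[foll,b=6,-]
e5 deliver 3→2: 2[lead,b=6,-]
e6 propose(2,'y'): ·
e7 deliver 2→3: 3[foll,b=6,y]
e8 deliver 3→2: ·
e9 deliver 2→0: 0[foll,b=6,y]
e10 deliver 0→2: 2[lead,b=6,y]
e11 deliver 2→1: 1[foll,b=6,-]
e12 deliver 1→2: ·
e13 deliver 2→3: ·
e14 timeout(0): 0[cand,b=8,y]
e15 deliver 0→1: 1[foll,b=8,-]
e16 deliver 0→1: ·
e17 deliver 2→0: ·
e18 deliver 3→0: ·
e19 deliver 0→3: 3[foll,b=8,y]
e20 deliver 0→3: ·
e21 deliver 0→2: 2[foll,b=8,y]
e22 deliver 3→2: ·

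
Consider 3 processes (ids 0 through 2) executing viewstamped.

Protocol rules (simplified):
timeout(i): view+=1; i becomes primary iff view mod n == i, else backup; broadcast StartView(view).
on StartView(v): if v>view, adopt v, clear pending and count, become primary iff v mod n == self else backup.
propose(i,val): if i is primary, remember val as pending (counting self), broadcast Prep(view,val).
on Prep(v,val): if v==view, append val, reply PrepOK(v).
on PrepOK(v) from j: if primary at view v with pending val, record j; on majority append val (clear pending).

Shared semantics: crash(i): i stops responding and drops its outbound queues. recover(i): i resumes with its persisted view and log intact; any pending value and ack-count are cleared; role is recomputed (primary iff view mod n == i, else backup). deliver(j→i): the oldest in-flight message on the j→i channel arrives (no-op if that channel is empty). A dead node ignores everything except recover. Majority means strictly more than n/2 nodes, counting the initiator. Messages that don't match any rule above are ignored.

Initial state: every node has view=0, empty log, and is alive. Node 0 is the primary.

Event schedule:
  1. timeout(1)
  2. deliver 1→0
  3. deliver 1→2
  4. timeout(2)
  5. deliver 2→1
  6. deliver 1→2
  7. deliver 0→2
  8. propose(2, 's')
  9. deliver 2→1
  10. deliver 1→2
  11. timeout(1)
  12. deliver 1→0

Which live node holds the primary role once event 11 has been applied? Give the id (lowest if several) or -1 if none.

[1] timeout(1) → N1(prim v1 [-])
[2] deliver 1→0 → N0(back v1 [-])
[3] deliver 1→2 → N2(back v1 [-])
[4] timeout(2) → N2(prim v2 [-])
[5] deliver 2→1 → N1(back v2 [-])
[6] deliver 1→2 → ∅
[7] deliver 0→2 → ∅
[8] propose(2,'s') → ∅
[9] deliver 2→1 → N1(back v2 [s])
[10] deliver 1→2 → N2(prim v2 [s])
[11] timeout(1) → N1(back v3 [s])

2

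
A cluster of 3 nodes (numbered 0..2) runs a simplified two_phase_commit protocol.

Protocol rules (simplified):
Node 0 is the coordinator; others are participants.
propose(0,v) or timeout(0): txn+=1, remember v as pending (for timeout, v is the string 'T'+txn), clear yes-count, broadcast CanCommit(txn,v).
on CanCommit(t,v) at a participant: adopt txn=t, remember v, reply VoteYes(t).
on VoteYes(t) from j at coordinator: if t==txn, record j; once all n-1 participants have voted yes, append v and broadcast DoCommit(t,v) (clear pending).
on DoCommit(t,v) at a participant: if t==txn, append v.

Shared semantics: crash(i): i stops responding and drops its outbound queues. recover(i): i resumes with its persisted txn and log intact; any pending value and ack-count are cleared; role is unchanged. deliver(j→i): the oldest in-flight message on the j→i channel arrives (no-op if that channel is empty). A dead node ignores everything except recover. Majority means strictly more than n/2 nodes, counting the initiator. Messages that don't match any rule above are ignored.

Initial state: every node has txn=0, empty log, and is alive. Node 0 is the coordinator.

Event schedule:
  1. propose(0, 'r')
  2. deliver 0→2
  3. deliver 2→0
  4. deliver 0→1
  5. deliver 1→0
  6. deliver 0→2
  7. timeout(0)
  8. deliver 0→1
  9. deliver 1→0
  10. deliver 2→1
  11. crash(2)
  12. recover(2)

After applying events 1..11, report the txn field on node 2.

1

e1 propose(0,'r'): 0[coor,t=1,-]
e2 deliver 0→2: 2[part,t=1,-]
e3 deliver 2→0: ·
e4 deliver 0→1: 1[part,t=1,-]
e5 deliver 1→0: 0[coor,t=1,r]
e6 deliver 0→2: 2[part,t=1,r]
e7 timeout(0): 0[coor,t=2,r]
e8 deliver 0→1: 1[part,t=1,r]
e9 deliver 1→0: ·
e10 deliver 2→1: ·
e11 crash(2): 2[✗part,t=1,r]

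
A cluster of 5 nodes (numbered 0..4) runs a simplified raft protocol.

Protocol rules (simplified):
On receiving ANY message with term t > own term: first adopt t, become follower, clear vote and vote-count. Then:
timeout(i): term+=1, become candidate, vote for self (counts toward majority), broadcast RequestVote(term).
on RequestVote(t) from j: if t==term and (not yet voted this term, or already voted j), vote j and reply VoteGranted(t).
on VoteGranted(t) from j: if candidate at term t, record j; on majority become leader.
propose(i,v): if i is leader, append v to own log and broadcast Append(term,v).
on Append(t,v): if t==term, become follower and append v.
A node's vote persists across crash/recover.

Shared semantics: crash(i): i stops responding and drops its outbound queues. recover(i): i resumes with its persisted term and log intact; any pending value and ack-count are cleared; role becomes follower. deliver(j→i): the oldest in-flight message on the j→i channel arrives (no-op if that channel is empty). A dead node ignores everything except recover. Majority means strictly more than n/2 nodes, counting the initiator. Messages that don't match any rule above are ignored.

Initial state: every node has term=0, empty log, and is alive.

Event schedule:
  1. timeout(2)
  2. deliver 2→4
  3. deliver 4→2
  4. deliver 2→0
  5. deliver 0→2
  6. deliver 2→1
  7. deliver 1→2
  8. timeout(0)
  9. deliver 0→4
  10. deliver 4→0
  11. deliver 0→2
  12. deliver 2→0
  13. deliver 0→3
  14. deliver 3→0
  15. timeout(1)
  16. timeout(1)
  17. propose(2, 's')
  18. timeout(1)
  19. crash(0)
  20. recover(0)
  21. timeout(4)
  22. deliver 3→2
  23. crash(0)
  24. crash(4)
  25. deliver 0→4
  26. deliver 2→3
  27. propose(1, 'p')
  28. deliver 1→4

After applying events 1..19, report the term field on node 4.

after 1 — timeout(2): n2:cand/t1/[-]
after 2 — deliver 2→4: n4:foll/t1/[-]
after 3 — deliver 4→2: ·
after 4 — deliver 2→0: n0:foll/t1/[-]
after 5 — deliver 0→2: n2:lead/t1/[-]
after 6 — deliver 2→1: n1:foll/t1/[-]
after 7 — deliver 1→2: ·
after 8 — timeout(0): n0:cand/t2/[-]
after 9 — deliver 0→4: n4:foll/t2/[-]
after 10 — deliver 4→0: ·
after 11 — deliver 0→2: n2:foll/t2/[-]
after 12 — deliver 2→0: n0:lead/t2/[-]
after 13 — deliver 0→3: n3:foll/t2/[-]
after 14 — deliver 3→0: ·
after 15 — timeout(1): n1:cand/t2/[-]
after 16 — timeout(1): n1:cand/t3/[-]
after 17 — propose(2,'s'): ·
after 18 — timeout(1): n1:cand/t4/[-]
after 19 — crash(0): n0:✗lead/t2/[-]

2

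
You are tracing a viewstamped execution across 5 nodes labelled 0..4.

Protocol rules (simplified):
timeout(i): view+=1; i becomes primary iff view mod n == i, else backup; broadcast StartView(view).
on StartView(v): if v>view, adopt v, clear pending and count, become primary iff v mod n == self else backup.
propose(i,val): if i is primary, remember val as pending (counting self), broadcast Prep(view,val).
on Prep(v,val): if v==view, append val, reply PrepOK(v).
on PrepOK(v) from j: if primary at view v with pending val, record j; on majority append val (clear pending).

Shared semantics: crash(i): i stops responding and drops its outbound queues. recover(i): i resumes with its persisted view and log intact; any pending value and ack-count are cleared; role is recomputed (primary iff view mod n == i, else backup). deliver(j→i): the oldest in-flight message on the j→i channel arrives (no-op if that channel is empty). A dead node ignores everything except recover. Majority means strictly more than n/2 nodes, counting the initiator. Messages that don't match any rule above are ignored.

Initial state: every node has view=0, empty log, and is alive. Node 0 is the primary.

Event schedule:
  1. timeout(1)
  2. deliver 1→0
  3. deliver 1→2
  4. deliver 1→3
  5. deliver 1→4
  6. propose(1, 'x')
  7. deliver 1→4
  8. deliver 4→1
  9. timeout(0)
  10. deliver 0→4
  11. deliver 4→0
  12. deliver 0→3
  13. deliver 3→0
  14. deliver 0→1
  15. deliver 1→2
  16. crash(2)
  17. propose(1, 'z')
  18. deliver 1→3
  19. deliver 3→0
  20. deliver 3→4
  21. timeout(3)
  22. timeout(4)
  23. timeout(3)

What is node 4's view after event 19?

1. timeout(1):  <1:prim v1 ->
2. deliver 1→0:  <0:back v1 ->
3. deliver 1→2:  <2:back v1 ->
4. deliver 1→3:  <3:back v1 ->
5. deliver 1→4:  <4:back v1 ->
6. propose(1,'x'):  nop
7. deliver 1→4:  <4:back v1 x>
8. deliver 4→1:  nop
9. timeout(0):  <0:back v2 ->
10. deliver 0→4:  <4:back v2 x>
11. deliver 4→0:  nop
12. deliver 0→3:  <3:back v2 ->
13. deliver 3→0:  nop
14. deliver 0→1:  <1:back v2 ->
15. deliver 1→2:  <2:back v1 x>
16. crash(2):  <2:✗back v1 x>
17. propose(1,'z'):  nop
18. deliver 1→3:  nop
19. deliver 3→0:  nop

2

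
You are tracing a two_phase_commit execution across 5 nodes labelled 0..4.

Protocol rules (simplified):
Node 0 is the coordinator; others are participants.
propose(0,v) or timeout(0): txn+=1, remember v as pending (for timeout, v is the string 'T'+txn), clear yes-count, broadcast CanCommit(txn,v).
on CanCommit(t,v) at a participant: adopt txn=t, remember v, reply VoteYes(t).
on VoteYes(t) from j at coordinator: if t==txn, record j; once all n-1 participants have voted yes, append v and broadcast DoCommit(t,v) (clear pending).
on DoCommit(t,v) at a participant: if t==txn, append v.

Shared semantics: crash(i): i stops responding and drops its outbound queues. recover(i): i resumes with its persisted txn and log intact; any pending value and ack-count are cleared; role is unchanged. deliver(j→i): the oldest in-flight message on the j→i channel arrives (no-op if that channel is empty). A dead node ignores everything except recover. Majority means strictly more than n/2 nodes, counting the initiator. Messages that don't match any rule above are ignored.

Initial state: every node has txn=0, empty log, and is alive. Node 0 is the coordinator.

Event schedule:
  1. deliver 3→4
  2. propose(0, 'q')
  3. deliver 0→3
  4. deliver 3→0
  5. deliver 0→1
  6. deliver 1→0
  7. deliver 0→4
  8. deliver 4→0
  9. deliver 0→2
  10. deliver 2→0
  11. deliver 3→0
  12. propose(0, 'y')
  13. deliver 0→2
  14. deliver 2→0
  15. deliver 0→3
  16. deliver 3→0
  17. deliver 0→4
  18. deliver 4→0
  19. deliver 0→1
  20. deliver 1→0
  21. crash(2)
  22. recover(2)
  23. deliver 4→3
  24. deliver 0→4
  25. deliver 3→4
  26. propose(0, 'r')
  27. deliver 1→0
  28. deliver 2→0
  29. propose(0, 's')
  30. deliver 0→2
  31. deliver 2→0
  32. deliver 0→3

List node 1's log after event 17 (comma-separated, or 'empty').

empty

step 1 deliver 3→4: —
step 2 propose(0,'q'): 0={coor,t=1,log=-}
step 3 deliver 0→3: 3={part,t=1,log=-}
step 4 deliver 3→0: —
step 5 deliver 0→1: 1={part,t=1,log=-}
step 6 deliver 1→0: —
step 7 deliver 0→4: 4={part,t=1,log=-}
step 8 deliver 4→0: —
step 9 deliver 0→2: 2={part,t=1,log=-}
step 10 deliver 2→0: 0={coor,t=1,log=q}
step 11 deliver 3→0: —
step 12 propose(0,'y'): 0={coor,t=2,log=q}
step 13 deliver 0→2: 2={part,t=1,log=q}
step 14 deliver 2→0: —
step 15 deliver 0→3: 3={part,t=1,log=q}
step 16 deliver 3→0: —
step 17 deliver 0→4: 4={part,t=1,log=q}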